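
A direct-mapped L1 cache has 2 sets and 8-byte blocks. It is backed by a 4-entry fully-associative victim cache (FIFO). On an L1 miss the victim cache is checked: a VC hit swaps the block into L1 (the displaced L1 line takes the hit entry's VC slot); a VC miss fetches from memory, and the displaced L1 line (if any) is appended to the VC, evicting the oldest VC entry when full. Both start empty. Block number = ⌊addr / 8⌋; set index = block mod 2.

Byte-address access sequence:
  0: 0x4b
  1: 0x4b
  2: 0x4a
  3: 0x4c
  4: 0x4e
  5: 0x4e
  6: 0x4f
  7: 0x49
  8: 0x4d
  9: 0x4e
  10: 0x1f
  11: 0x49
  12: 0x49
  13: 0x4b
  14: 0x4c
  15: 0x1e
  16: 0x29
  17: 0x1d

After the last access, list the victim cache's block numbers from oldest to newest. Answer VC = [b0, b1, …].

VC = [9, 5]

0: 0x4b (blk 9, set 1) → MISS  vc=[]
1: 0x4b (blk 9, set 1) → L1-HIT  vc=[]
2: 0x4a (blk 9, set 1) → L1-HIT  vc=[]
3: 0x4c (blk 9, set 1) → L1-HIT  vc=[]
4: 0x4e (blk 9, set 1) → L1-HIT  vc=[]
5: 0x4e (blk 9, set 1) → L1-HIT  vc=[]
6: 0x4f (blk 9, set 1) → L1-HIT  vc=[]
7: 0x49 (blk 9, set 1) → L1-HIT  vc=[]
8: 0x4d (blk 9, set 1) → L1-HIT  vc=[]
9: 0x4e (blk 9, set 1) → L1-HIT  vc=[]
10: 0x1f (blk 3, set 1) → MISS  vc=[9]
11: 0x49 (blk 9, set 1) → VC-HIT  vc=[3]
12: 0x49 (blk 9, set 1) → L1-HIT  vc=[3]
13: 0x4b (blk 9, set 1) → L1-HIT  vc=[3]
14: 0x4c (blk 9, set 1) → L1-HIT  vc=[3]
15: 0x1e (blk 3, set 1) → VC-HIT  vc=[9]
16: 0x29 (blk 5, set 1) → MISS  vc=[9, 3]
17: 0x1d (blk 3, set 1) → VC-HIT  vc=[9, 5]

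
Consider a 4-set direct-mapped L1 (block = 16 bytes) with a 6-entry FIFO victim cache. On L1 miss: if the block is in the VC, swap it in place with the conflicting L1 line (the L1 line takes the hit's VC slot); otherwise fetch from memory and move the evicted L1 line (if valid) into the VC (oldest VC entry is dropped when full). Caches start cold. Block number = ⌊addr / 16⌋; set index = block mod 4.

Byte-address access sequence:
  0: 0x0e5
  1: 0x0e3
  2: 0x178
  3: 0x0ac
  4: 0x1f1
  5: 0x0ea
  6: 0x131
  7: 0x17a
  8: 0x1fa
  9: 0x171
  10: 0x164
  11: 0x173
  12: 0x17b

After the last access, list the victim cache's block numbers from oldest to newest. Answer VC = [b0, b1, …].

  [0] addr=0xe5 blk=14 s=2: MISS | VC []
  [1] addr=0xe3 blk=14 s=2: L1-HIT | VC []
  [2] addr=0x178 blk=23 s=3: MISS | VC []
  [3] addr=0xac blk=10 s=2: MISS | VC [14]
  [4] addr=0x1f1 blk=31 s=3: MISS | VC [14, 23]
  [5] addr=0xea blk=14 s=2: VC-HIT | VC [10, 23]
  [6] addr=0x131 blk=19 s=3: MISS | VC [10, 23, 31]
  [7] addr=0x17a blk=23 s=3: VC-HIT | VC [10, 19, 31]
  [8] addr=0x1fa blk=31 s=3: VC-HIT | VC [10, 19, 23]
  [9] addr=0x171 blk=23 s=3: VC-HIT | VC [10, 19, 31]
  [10] addr=0x164 blk=22 s=2: MISS | VC [10, 19, 31, 14]
  [11] addr=0x173 blk=23 s=3: L1-HIT | VC [10, 19, 31, 14]
  [12] addr=0x17b blk=23 s=3: L1-HIT | VC [10, 19, 31, 14]

VC = [10, 19, 31, 14]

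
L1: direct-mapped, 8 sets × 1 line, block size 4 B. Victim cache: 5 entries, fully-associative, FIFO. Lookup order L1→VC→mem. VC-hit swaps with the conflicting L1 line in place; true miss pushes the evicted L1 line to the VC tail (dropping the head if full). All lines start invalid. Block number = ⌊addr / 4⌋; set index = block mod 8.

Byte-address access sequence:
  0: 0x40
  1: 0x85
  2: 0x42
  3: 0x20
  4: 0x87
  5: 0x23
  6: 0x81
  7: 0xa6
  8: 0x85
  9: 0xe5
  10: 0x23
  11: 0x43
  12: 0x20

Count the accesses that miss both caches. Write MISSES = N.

#0 0x40→b16/s0 MISS; vc=[]
#1 0x85→b33/s1 MISS; vc=[]
#2 0x42→b16/s0 L1-HIT; vc=[]
#3 0x20→b8/s0 MISS; vc=[16]
#4 0x87→b33/s1 L1-HIT; vc=[16]
#5 0x23→b8/s0 L1-HIT; vc=[16]
#6 0x81→b32/s0 MISS; vc=[16,8]
#7 0xa6→b41/s1 MISS; vc=[16,8,33]
#8 0x85→b33/s1 VC-HIT; vc=[16,8,41]
#9 0xe5→b57/s1 MISS; vc=[16,8,41,33]
#10 0x23→b8/s0 VC-HIT; vc=[16,32,41,33]
#11 0x43→b16/s0 VC-HIT; vc=[8,32,41,33]
#12 0x20→b8/s0 VC-HIT; vc=[16,32,41,33]

MISSES = 6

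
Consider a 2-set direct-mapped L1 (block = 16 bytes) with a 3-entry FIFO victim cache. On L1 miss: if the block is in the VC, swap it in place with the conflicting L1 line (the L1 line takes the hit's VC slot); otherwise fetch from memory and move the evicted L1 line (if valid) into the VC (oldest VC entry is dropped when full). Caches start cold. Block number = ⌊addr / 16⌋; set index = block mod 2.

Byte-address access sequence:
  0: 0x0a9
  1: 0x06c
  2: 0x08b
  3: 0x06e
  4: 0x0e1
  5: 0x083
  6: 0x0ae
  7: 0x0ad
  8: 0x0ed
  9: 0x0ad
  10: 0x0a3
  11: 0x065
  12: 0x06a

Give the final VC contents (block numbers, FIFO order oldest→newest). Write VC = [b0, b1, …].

  [0] addr=0xa9 blk=10 s=0: MISS | VC []
  [1] addr=0x6c blk=6 s=0: MISS | VC [10]
  [2] addr=0x8b blk=8 s=0: MISS | VC [10, 6]
  [3] addr=0x6e blk=6 s=0: VC-HIT | VC [10, 8]
  [4] addr=0xe1 blk=14 s=0: MISS | VC [10, 8, 6]
  [5] addr=0x83 blk=8 s=0: VC-HIT | VC [10, 14, 6]
  [6] addr=0xae blk=10 s=0: VC-HIT | VC [8, 14, 6]
  [7] addr=0xad blk=10 s=0: L1-HIT | VC [8, 14, 6]
  [8] addr=0xed blk=14 s=0: VC-HIT | VC [8, 10, 6]
  [9] addr=0xad blk=10 s=0: VC-HIT | VC [8, 14, 6]
  [10] addr=0xa3 blk=10 s=0: L1-HIT | VC [8, 14, 6]
  [11] addr=0x65 blk=6 s=0: VC-HIT | VC [8, 14, 10]
  [12] addr=0x6a blk=6 s=0: L1-HIT | VC [8, 14, 10]

VC = [8, 14, 10]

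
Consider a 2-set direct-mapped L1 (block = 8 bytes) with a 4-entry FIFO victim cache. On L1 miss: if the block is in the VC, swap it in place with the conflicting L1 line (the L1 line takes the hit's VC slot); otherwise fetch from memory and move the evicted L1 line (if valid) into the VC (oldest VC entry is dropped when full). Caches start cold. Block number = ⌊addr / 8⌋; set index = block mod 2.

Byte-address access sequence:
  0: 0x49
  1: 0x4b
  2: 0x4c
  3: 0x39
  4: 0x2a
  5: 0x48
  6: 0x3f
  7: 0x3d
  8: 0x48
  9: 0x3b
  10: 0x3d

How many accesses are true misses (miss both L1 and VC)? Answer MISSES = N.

  [0] addr=0x49 blk=9 s=1: MISS | VC []
  [1] addr=0x4b blk=9 s=1: L1-HIT | VC []
  [2] addr=0x4c blk=9 s=1: L1-HIT | VC []
  [3] addr=0x39 blk=7 s=1: MISS | VC [9]
  [4] addr=0x2a blk=5 s=1: MISS | VC [9, 7]
  [5] addr=0x48 blk=9 s=1: VC-HIT | VC [5, 7]
  [6] addr=0x3f blk=7 s=1: VC-HIT | VC [5, 9]
  [7] addr=0x3d blk=7 s=1: L1-HIT | VC [5, 9]
  [8] addr=0x48 blk=9 s=1: VC-HIT | VC [5, 7]
  [9] addr=0x3b blk=7 s=1: VC-HIT | VC [5, 9]
  [10] addr=0x3d blk=7 s=1: L1-HIT | VC [5, 9]

MISSES = 3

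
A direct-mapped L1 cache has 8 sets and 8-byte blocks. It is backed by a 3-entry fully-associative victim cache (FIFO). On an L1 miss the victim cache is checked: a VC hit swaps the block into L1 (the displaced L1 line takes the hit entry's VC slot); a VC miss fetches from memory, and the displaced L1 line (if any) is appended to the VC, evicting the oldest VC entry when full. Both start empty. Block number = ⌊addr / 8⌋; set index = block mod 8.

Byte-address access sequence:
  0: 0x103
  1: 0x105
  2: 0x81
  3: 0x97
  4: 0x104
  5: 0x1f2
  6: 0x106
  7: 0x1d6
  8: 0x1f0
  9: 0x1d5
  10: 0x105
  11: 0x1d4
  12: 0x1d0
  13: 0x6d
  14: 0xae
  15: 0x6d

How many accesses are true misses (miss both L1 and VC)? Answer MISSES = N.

MISSES = 7

0: 0x103 (blk 32, set 0) → MISS  vc=[]
1: 0x105 (blk 32, set 0) → L1-HIT  vc=[]
2: 0x81 (blk 16, set 0) → MISS  vc=[32]
3: 0x97 (blk 18, set 2) → MISS  vc=[32]
4: 0x104 (blk 32, set 0) → VC-HIT  vc=[16]
5: 0x1f2 (blk 62, set 6) → MISS  vc=[16]
6: 0x106 (blk 32, set 0) → L1-HIT  vc=[16]
7: 0x1d6 (blk 58, set 2) → MISS  vc=[16, 18]
8: 0x1f0 (blk 62, set 6) → L1-HIT  vc=[16, 18]
9: 0x1d5 (blk 58, set 2) → L1-HIT  vc=[16, 18]
10: 0x105 (blk 32, set 0) → L1-HIT  vc=[16, 18]
11: 0x1d4 (blk 58, set 2) → L1-HIT  vc=[16, 18]
12: 0x1d0 (blk 58, set 2) → L1-HIT  vc=[16, 18]
13: 0x6d (blk 13, set 5) → MISS  vc=[16, 18]
14: 0xae (blk 21, set 5) → MISS  vc=[16, 18, 13]
15: 0x6d (blk 13, set 5) → VC-HIT  vc=[16, 18, 21]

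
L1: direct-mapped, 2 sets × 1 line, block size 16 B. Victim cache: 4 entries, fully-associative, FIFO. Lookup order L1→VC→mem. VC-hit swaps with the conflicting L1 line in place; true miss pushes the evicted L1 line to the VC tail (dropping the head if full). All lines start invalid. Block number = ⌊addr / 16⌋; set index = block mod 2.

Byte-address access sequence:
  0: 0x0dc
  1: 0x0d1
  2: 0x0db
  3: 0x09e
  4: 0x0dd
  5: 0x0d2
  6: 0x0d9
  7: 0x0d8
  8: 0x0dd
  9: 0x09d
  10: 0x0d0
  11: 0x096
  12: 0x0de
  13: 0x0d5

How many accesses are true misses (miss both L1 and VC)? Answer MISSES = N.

0: 0xdc (blk 13, set 1) → MISS  vc=[]
1: 0xd1 (blk 13, set 1) → L1-HIT  vc=[]
2: 0xdb (blk 13, set 1) → L1-HIT  vc=[]
3: 0x9e (blk 9, set 1) → MISS  vc=[13]
4: 0xdd (blk 13, set 1) → VC-HIT  vc=[9]
5: 0xd2 (blk 13, set 1) → L1-HIT  vc=[9]
6: 0xd9 (blk 13, set 1) → L1-HIT  vc=[9]
7: 0xd8 (blk 13, set 1) → L1-HIT  vc=[9]
8: 0xdd (blk 13, set 1) → L1-HIT  vc=[9]
9: 0x9d (blk 9, set 1) → VC-HIT  vc=[13]
10: 0xd0 (blk 13, set 1) → VC-HIT  vc=[9]
11: 0x96 (blk 9, set 1) → VC-HIT  vc=[13]
12: 0xde (blk 13, set 1) → VC-HIT  vc=[9]
13: 0xd5 (blk 13, set 1) → L1-HIT  vc=[9]

MISSES = 2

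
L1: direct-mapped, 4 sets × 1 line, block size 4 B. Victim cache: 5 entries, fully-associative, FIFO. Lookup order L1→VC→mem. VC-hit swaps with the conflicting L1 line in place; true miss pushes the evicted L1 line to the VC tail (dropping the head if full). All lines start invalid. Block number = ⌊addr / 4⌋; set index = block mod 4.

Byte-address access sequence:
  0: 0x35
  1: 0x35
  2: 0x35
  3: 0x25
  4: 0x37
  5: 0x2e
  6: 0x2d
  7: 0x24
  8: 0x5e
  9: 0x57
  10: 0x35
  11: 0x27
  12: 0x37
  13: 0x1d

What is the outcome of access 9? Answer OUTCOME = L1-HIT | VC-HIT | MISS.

0: 0x35 (blk 13, set 1) → MISS  vc=[]
1: 0x35 (blk 13, set 1) → L1-HIT  vc=[]
2: 0x35 (blk 13, set 1) → L1-HIT  vc=[]
3: 0x25 (blk 9, set 1) → MISS  vc=[13]
4: 0x37 (blk 13, set 1) → VC-HIT  vc=[9]
5: 0x2e (blk 11, set 3) → MISS  vc=[9]
6: 0x2d (blk 11, set 3) → L1-HIT  vc=[9]
7: 0x24 (blk 9, set 1) → VC-HIT  vc=[13]
8: 0x5e (blk 23, set 3) → MISS  vc=[13, 11]
9: 0x57 (blk 21, set 1) → MISS  vc=[13, 11, 9]
10: 0x35 (blk 13, set 1) → VC-HIT  vc=[21, 11, 9]
11: 0x27 (blk 9, set 1) → VC-HIT  vc=[21, 11, 13]
12: 0x37 (blk 13, set 1) → VC-HIT  vc=[21, 11, 9]
13: 0x1d (blk 7, set 3) → MISS  vc=[21, 11, 9, 23]

OUTCOME = MISS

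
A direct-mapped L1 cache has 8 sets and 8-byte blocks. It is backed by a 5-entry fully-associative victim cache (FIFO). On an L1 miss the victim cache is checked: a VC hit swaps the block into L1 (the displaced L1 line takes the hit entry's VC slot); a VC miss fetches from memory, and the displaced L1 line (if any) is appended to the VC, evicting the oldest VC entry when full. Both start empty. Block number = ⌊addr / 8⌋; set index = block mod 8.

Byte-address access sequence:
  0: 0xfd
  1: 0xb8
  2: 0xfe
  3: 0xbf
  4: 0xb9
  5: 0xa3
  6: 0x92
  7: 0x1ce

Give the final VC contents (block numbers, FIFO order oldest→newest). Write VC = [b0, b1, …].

VC = [31]

#0 0xfd→b31/s7 MISS; vc=[]
#1 0xb8→b23/s7 MISS; vc=[31]
#2 0xfe→b31/s7 VC-HIT; vc=[23]
#3 0xbf→b23/s7 VC-HIT; vc=[31]
#4 0xb9→b23/s7 L1-HIT; vc=[31]
#5 0xa3→b20/s4 MISS; vc=[31]
#6 0x92→b18/s2 MISS; vc=[31]
#7 0x1ce→b57/s1 MISS; vc=[31]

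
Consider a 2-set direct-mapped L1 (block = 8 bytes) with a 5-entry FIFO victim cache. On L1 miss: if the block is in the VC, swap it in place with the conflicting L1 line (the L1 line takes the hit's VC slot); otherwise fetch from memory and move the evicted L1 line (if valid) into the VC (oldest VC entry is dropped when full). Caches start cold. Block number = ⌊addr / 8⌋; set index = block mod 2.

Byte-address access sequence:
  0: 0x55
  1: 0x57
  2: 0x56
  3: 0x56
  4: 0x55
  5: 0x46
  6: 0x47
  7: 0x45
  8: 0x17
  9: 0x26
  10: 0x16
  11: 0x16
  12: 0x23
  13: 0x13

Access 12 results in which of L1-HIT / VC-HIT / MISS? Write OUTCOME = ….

  [0] addr=0x55 blk=10 s=0: MISS | VC []
  [1] addr=0x57 blk=10 s=0: L1-HIT | VC []
  [2] addr=0x56 blk=10 s=0: L1-HIT | VC []
  [3] addr=0x56 blk=10 s=0: L1-HIT | VC []
  [4] addr=0x55 blk=10 s=0: L1-HIT | VC []
  [5] addr=0x46 blk=8 s=0: MISS | VC [10]
  [6] addr=0x47 blk=8 s=0: L1-HIT | VC [10]
  [7] addr=0x45 blk=8 s=0: L1-HIT | VC [10]
  [8] addr=0x17 blk=2 s=0: MISS | VC [10, 8]
  [9] addr=0x26 blk=4 s=0: MISS | VC [10, 8, 2]
  [10] addr=0x16 blk=2 s=0: VC-HIT | VC [10, 8, 4]
  [11] addr=0x16 blk=2 s=0: L1-HIT | VC [10, 8, 4]
  [12] addr=0x23 blk=4 s=0: VC-HIT | VC [10, 8, 2]
  [13] addr=0x13 blk=2 s=0: VC-HIT | VC [10, 8, 4]

OUTCOME = VC-HIT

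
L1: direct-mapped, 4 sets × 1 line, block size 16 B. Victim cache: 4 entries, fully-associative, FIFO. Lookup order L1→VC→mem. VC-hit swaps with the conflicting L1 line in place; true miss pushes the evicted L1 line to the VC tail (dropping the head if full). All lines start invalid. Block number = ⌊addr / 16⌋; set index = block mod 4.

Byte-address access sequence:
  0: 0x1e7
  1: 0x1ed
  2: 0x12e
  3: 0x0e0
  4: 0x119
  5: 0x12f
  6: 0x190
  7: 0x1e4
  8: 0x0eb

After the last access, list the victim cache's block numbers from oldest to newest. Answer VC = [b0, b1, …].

VC = [18, 30, 17]

  [0] addr=0x1e7 blk=30 s=2: MISS | VC []
  [1] addr=0x1ed blk=30 s=2: L1-HIT | VC []
  [2] addr=0x12e blk=18 s=2: MISS | VC [30]
  [3] addr=0xe0 blk=14 s=2: MISS | VC [30, 18]
  [4] addr=0x119 blk=17 s=1: MISS | VC [30, 18]
  [5] addr=0x12f blk=18 s=2: VC-HIT | VC [30, 14]
  [6] addr=0x190 blk=25 s=1: MISS | VC [30, 14, 17]
  [7] addr=0x1e4 blk=30 s=2: VC-HIT | VC [18, 14, 17]
  [8] addr=0xeb blk=14 s=2: VC-HIT | VC [18, 30, 17]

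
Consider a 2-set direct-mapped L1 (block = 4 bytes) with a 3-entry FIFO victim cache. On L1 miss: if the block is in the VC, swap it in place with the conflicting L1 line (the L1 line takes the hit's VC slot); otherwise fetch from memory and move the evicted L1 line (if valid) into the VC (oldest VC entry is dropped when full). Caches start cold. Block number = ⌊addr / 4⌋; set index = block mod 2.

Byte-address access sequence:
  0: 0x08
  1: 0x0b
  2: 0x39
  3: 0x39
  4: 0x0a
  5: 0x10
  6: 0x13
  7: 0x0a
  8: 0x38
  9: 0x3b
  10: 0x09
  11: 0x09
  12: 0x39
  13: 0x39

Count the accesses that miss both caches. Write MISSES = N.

MISSES = 3

0: 0x8 (blk 2, set 0) → MISS  vc=[]
1: 0xb (blk 2, set 0) → L1-HIT  vc=[]
2: 0x39 (blk 14, set 0) → MISS  vc=[2]
3: 0x39 (blk 14, set 0) → L1-HIT  vc=[2]
4: 0xa (blk 2, set 0) → VC-HIT  vc=[14]
5: 0x10 (blk 4, set 0) → MISS  vc=[14, 2]
6: 0x13 (blk 4, set 0) → L1-HIT  vc=[14, 2]
7: 0xa (blk 2, set 0) → VC-HIT  vc=[14, 4]
8: 0x38 (blk 14, set 0) → VC-HIT  vc=[2, 4]
9: 0x3b (blk 14, set 0) → L1-HIT  vc=[2, 4]
10: 0x9 (blk 2, set 0) → VC-HIT  vc=[14, 4]
11: 0x9 (blk 2, set 0) → L1-HIT  vc=[14, 4]
12: 0x39 (blk 14, set 0) → VC-HIT  vc=[2, 4]
13: 0x39 (blk 14, set 0) → L1-HIT  vc=[2, 4]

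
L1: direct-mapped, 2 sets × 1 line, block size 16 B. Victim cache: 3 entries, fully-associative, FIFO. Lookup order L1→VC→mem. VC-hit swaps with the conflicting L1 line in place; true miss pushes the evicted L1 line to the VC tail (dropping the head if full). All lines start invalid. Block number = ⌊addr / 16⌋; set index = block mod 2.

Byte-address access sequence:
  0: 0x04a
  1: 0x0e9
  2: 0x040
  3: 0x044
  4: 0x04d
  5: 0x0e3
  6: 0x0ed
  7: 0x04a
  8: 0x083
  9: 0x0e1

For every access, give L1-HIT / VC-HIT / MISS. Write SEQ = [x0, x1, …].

SEQ = [MISS, MISS, VC-HIT, L1-HIT, L1-HIT, VC-HIT, L1-HIT, VC-HIT, MISS, VC-HIT]

#0 0x4a→b4/s0 MISS; vc=[]
#1 0xe9→b14/s0 MISS; vc=[4]
#2 0x40→b4/s0 VC-HIT; vc=[14]
#3 0x44→b4/s0 L1-HIT; vc=[14]
#4 0x4d→b4/s0 L1-HIT; vc=[14]
#5 0xe3→b14/s0 VC-HIT; vc=[4]
#6 0xed→b14/s0 L1-HIT; vc=[4]
#7 0x4a→b4/s0 VC-HIT; vc=[14]
#8 0x83→b8/s0 MISS; vc=[14,4]
#9 0xe1→b14/s0 VC-HIT; vc=[8,4]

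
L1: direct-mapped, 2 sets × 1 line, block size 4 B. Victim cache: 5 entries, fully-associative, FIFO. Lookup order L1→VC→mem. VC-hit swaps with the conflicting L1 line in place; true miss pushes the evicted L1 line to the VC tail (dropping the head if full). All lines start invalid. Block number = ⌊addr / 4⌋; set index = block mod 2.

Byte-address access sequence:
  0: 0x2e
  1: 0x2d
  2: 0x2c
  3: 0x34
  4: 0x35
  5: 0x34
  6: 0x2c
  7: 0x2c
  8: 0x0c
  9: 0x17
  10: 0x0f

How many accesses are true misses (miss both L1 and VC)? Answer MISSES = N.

  [0] addr=0x2e blk=11 s=1: MISS | VC []
  [1] addr=0x2d blk=11 s=1: L1-HIT | VC []
  [2] addr=0x2c blk=11 s=1: L1-HIT | VC []
  [3] addr=0x34 blk=13 s=1: MISS | VC [11]
  [4] addr=0x35 blk=13 s=1: L1-HIT | VC [11]
  [5] addr=0x34 blk=13 s=1: L1-HIT | VC [11]
  [6] addr=0x2c blk=11 s=1: VC-HIT | VC [13]
  [7] addr=0x2c blk=11 s=1: L1-HIT | VC [13]
  [8] addr=0xc blk=3 s=1: MISS | VC [13, 11]
  [9] addr=0x17 blk=5 s=1: MISS | VC [13, 11, 3]
  [10] addr=0xf blk=3 s=1: VC-HIT | VC [13, 11, 5]

MISSES = 4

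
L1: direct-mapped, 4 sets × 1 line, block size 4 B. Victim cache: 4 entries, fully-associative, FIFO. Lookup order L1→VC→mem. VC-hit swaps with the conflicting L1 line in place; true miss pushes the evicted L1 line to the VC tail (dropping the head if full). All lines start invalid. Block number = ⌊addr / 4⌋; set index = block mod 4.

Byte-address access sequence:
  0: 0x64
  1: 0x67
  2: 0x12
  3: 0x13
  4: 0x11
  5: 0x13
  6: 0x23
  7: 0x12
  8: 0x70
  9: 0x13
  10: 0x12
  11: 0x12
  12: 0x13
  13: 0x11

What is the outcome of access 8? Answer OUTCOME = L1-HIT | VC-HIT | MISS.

OUTCOME = MISS

  [0] addr=0x64 blk=25 s=1: MISS | VC []
  [1] addr=0x67 blk=25 s=1: L1-HIT | VC []
  [2] addr=0x12 blk=4 s=0: MISS | VC []
  [3] addr=0x13 blk=4 s=0: L1-HIT | VC []
  [4] addr=0x11 blk=4 s=0: L1-HIT | VC []
  [5] addr=0x13 blk=4 s=0: L1-HIT | VC []
  [6] addr=0x23 blk=8 s=0: MISS | VC [4]
  [7] addr=0x12 blk=4 s=0: VC-HIT | VC [8]
  [8] addr=0x70 blk=28 s=0: MISS | VC [8, 4]
  [9] addr=0x13 blk=4 s=0: VC-HIT | VC [8, 28]
  [10] addr=0x12 blk=4 s=0: L1-HIT | VC [8, 28]
  [11] addr=0x12 blk=4 s=0: L1-HIT | VC [8, 28]
  [12] addr=0x13 blk=4 s=0: L1-HIT | VC [8, 28]
  [13] addr=0x11 blk=4 s=0: L1-HIT | VC [8, 28]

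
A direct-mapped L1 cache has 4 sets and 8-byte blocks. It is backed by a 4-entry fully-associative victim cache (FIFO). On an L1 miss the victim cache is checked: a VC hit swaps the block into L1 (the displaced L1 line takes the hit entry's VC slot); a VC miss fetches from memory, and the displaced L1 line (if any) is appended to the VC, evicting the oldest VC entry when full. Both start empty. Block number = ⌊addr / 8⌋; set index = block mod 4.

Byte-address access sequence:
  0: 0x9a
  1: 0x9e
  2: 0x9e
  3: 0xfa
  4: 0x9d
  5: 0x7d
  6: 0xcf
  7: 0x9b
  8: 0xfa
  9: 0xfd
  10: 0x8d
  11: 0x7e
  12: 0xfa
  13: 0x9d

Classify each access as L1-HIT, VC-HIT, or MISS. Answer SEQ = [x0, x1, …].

0: 0x9a (blk 19, set 3) → MISS  vc=[]
1: 0x9e (blk 19, set 3) → L1-HIT  vc=[]
2: 0x9e (blk 19, set 3) → L1-HIT  vc=[]
3: 0xfa (blk 31, set 3) → MISS  vc=[19]
4: 0x9d (blk 19, set 3) → VC-HIT  vc=[31]
5: 0x7d (blk 15, set 3) → MISS  vc=[31, 19]
6: 0xcf (blk 25, set 1) → MISS  vc=[31, 19]
7: 0x9b (blk 19, set 3) → VC-HIT  vc=[31, 15]
8: 0xfa (blk 31, set 3) → VC-HIT  vc=[19, 15]
9: 0xfd (blk 31, set 3) → L1-HIT  vc=[19, 15]
10: 0x8d (blk 17, set 1) → MISS  vc=[19, 15, 25]
11: 0x7e (blk 15, set 3) → VC-HIT  vc=[19, 31, 25]
12: 0xfa (blk 31, set 3) → VC-HIT  vc=[19, 15, 25]
13: 0x9d (blk 19, set 3) → VC-HIT  vc=[31, 15, 25]

SEQ = [MISS, L1-HIT, L1-HIT, MISS, VC-HIT, MISS, MISS, VC-HIT, VC-HIT, L1-HIT, MISS, VC-HIT, VC-HIT, VC-HIT]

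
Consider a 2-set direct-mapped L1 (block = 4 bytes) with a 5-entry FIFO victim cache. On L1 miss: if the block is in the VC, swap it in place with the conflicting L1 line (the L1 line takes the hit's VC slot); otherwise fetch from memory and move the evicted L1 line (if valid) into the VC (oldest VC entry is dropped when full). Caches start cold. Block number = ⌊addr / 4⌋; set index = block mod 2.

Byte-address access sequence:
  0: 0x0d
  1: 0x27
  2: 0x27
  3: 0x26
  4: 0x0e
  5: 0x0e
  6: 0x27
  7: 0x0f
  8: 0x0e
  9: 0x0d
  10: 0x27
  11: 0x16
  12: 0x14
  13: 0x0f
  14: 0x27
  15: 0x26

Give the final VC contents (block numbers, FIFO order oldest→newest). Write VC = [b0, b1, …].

  [0] addr=0xd blk=3 s=1: MISS | VC []
  [1] addr=0x27 blk=9 s=1: MISS | VC [3]
  [2] addr=0x27 blk=9 s=1: L1-HIT | VC [3]
  [3] addr=0x26 blk=9 s=1: L1-HIT | VC [3]
  [4] addr=0xe blk=3 s=1: VC-HIT | VC [9]
  [5] addr=0xe blk=3 s=1: L1-HIT | VC [9]
  [6] addr=0x27 blk=9 s=1: VC-HIT | VC [3]
  [7] addr=0xf blk=3 s=1: VC-HIT | VC [9]
  [8] addr=0xe blk=3 s=1: L1-HIT | VC [9]
  [9] addr=0xd blk=3 s=1: L1-HIT | VC [9]
  [10] addr=0x27 blk=9 s=1: VC-HIT | VC [3]
  [11] addr=0x16 blk=5 s=1: MISS | VC [3, 9]
  [12] addr=0x14 blk=5 s=1: L1-HIT | VC [3, 9]
  [13] addr=0xf blk=3 s=1: VC-HIT | VC [5, 9]
  [14] addr=0x27 blk=9 s=1: VC-HIT | VC [5, 3]
  [15] addr=0x26 blk=9 s=1: L1-HIT | VC [5, 3]

VC = [5, 3]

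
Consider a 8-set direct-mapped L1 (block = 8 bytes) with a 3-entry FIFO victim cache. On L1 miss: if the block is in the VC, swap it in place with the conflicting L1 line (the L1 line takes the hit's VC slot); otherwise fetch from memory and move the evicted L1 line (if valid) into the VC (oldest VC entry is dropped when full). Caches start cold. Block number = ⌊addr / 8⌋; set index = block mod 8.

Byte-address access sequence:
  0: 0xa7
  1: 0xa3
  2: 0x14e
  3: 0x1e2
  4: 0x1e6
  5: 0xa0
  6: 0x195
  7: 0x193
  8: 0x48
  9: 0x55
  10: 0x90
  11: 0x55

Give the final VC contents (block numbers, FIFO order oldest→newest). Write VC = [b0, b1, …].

VC = [41, 50, 18]

0: 0xa7 (blk 20, set 4) → MISS  vc=[]
1: 0xa3 (blk 20, set 4) → L1-HIT  vc=[]
2: 0x14e (blk 41, set 1) → MISS  vc=[]
3: 0x1e2 (blk 60, set 4) → MISS  vc=[20]
4: 0x1e6 (blk 60, set 4) → L1-HIT  vc=[20]
5: 0xa0 (blk 20, set 4) → VC-HIT  vc=[60]
6: 0x195 (blk 50, set 2) → MISS  vc=[60]
7: 0x193 (blk 50, set 2) → L1-HIT  vc=[60]
8: 0x48 (blk 9, set 1) → MISS  vc=[60, 41]
9: 0x55 (blk 10, set 2) → MISS  vc=[60, 41, 50]
10: 0x90 (blk 18, set 2) → MISS  vc=[41, 50, 10]
11: 0x55 (blk 10, set 2) → VC-HIT  vc=[41, 50, 18]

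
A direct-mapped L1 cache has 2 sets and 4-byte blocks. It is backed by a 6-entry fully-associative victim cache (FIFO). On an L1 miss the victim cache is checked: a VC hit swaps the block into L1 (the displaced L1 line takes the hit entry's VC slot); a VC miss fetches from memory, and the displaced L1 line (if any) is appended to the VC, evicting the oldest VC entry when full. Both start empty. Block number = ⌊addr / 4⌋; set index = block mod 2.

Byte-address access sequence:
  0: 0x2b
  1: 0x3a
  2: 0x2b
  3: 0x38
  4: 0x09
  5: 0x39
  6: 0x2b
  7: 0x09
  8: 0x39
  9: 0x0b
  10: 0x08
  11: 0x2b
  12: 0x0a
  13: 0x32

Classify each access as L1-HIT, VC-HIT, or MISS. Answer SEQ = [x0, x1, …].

SEQ = [MISS, MISS, VC-HIT, VC-HIT, MISS, VC-HIT, VC-HIT, VC-HIT, VC-HIT, VC-HIT, L1-HIT, VC-HIT, VC-HIT, MISS]

#0 0x2b→b10/s0 MISS; vc=[]
#1 0x3a→b14/s0 MISS; vc=[10]
#2 0x2b→b10/s0 VC-HIT; vc=[14]
#3 0x38→b14/s0 VC-HIT; vc=[10]
#4 0x9→b2/s0 MISS; vc=[10,14]
#5 0x39→b14/s0 VC-HIT; vc=[10,2]
#6 0x2b→b10/s0 VC-HIT; vc=[14,2]
#7 0x9→b2/s0 VC-HIT; vc=[14,10]
#8 0x39→b14/s0 VC-HIT; vc=[2,10]
#9 0xb→b2/s0 VC-HIT; vc=[14,10]
#10 0x8→b2/s0 L1-HIT; vc=[14,10]
#11 0x2b→b10/s0 VC-HIT; vc=[14,2]
#12 0xa→b2/s0 VC-HIT; vc=[14,10]
#13 0x32→b12/s0 MISS; vc=[14,10,2]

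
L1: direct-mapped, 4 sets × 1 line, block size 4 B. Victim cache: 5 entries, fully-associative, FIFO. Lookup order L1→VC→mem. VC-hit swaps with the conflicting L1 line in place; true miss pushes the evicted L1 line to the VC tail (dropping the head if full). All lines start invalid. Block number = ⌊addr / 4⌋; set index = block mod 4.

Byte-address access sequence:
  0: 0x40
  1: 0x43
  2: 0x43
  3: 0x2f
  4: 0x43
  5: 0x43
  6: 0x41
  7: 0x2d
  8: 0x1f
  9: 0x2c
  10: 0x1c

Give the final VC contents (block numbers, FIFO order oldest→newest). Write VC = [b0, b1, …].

0: 0x40 (blk 16, set 0) → MISS  vc=[]
1: 0x43 (blk 16, set 0) → L1-HIT  vc=[]
2: 0x43 (blk 16, set 0) → L1-HIT  vc=[]
3: 0x2f (blk 11, set 3) → MISS  vc=[]
4: 0x43 (blk 16, set 0) → L1-HIT  vc=[]
5: 0x43 (blk 16, set 0) → L1-HIT  vc=[]
6: 0x41 (blk 16, set 0) → L1-HIT  vc=[]
7: 0x2d (blk 11, set 3) → L1-HIT  vc=[]
8: 0x1f (blk 7, set 3) → MISS  vc=[11]
9: 0x2c (blk 11, set 3) → VC-HIT  vc=[7]
10: 0x1c (blk 7, set 3) → VC-HIT  vc=[11]

VC = [11]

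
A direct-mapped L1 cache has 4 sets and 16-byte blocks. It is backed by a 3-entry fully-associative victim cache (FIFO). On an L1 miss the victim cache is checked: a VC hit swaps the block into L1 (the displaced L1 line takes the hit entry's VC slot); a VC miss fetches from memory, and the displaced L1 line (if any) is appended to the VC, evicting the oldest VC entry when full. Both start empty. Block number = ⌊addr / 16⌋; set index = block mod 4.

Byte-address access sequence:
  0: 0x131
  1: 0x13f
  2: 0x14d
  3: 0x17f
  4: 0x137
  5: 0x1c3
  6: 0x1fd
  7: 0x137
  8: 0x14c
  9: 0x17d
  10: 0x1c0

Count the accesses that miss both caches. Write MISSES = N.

#0 0x131→b19/s3 MISS; vc=[]
#1 0x13f→b19/s3 L1-HIT; vc=[]
#2 0x14d→b20/s0 MISS; vc=[]
#3 0x17f→b23/s3 MISS; vc=[19]
#4 0x137→b19/s3 VC-HIT; vc=[23]
#5 0x1c3→b28/s0 MISS; vc=[23,20]
#6 0x1fd→b31/s3 MISS; vc=[23,20,19]
#7 0x137→b19/s3 VC-HIT; vc=[23,20,31]
#8 0x14c→b20/s0 VC-HIT; vc=[23,28,31]
#9 0x17d→b23/s3 VC-HIT; vc=[19,28,31]
#10 0x1c0→b28/s0 VC-HIT; vc=[19,20,31]

MISSES = 5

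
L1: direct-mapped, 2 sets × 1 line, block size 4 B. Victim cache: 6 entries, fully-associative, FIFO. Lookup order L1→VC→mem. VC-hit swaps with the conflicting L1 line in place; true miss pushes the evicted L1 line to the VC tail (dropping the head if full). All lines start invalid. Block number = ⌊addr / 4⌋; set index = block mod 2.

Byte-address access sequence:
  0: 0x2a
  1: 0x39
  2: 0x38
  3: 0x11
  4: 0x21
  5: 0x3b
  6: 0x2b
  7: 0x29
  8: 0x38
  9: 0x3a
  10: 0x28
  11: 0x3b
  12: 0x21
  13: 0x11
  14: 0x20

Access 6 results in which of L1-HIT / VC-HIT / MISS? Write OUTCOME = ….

0: 0x2a (blk 10, set 0) → MISS  vc=[]
1: 0x39 (blk 14, set 0) → MISS  vc=[10]
2: 0x38 (blk 14, set 0) → L1-HIT  vc=[10]
3: 0x11 (blk 4, set 0) → MISS  vc=[10, 14]
4: 0x21 (blk 8, set 0) → MISS  vc=[10, 14, 4]
5: 0x3b (blk 14, set 0) → VC-HIT  vc=[10, 8, 4]
6: 0x2b (blk 10, set 0) → VC-HIT  vc=[14, 8, 4]
7: 0x29 (blk 10, set 0) → L1-HIT  vc=[14, 8, 4]
8: 0x38 (blk 14, set 0) → VC-HIT  vc=[10, 8, 4]
9: 0x3a (blk 14, set 0) → L1-HIT  vc=[10, 8, 4]
10: 0x28 (blk 10, set 0) → VC-HIT  vc=[14, 8, 4]
11: 0x3b (blk 14, set 0) → VC-HIT  vc=[10, 8, 4]
12: 0x21 (blk 8, set 0) → VC-HIT  vc=[10, 14, 4]
13: 0x11 (blk 4, set 0) → VC-HIT  vc=[10, 14, 8]
14: 0x20 (blk 8, set 0) → VC-HIT  vc=[10, 14, 4]

OUTCOME = VC-HIT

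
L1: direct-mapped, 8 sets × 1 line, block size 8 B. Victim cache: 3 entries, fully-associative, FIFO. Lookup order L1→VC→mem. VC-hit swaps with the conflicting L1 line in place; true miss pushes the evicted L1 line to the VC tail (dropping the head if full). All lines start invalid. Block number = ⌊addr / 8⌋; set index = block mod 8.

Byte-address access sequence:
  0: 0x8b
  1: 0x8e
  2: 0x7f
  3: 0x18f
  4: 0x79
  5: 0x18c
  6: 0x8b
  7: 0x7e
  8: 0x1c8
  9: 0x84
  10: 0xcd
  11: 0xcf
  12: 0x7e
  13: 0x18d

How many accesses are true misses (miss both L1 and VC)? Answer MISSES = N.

MISSES = 6

  [0] addr=0x8b blk=17 s=1: MISS | VC []
  [1] addr=0x8e blk=17 s=1: L1-HIT | VC []
  [2] addr=0x7f blk=15 s=7: MISS | VC []
  [3] addr=0x18f blk=49 s=1: MISS | VC [17]
  [4] addr=0x79 blk=15 s=7: L1-HIT | VC [17]
  [5] addr=0x18c blk=49 s=1: L1-HIT | VC [17]
  [6] addr=0x8b blk=17 s=1: VC-HIT | VC [49]
  [7] addr=0x7e blk=15 s=7: L1-HIT | VC [49]
  [8] addr=0x1c8 blk=57 s=1: MISS | VC [49, 17]
  [9] addr=0x84 blk=16 s=0: MISS | VC [49, 17]
  [10] addr=0xcd blk=25 s=1: MISS | VC [49, 17, 57]
  [11] addr=0xcf blk=25 s=1: L1-HIT | VC [49, 17, 57]
  [12] addr=0x7e blk=15 s=7: L1-HIT | VC [49, 17, 57]
  [13] addr=0x18d blk=49 s=1: VC-HIT | VC [25, 17, 57]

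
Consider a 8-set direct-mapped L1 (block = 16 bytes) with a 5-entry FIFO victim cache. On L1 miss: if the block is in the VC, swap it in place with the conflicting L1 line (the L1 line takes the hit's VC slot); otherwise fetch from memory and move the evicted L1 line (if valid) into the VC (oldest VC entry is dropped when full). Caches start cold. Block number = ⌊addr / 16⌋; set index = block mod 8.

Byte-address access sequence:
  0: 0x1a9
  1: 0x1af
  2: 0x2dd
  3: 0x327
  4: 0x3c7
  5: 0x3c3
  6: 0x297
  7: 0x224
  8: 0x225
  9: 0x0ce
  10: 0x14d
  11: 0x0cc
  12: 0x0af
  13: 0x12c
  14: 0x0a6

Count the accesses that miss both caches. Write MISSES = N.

MISSES = 10

#0 0x1a9→b26/s2 MISS; vc=[]
#1 0x1af→b26/s2 L1-HIT; vc=[]
#2 0x2dd→b45/s5 MISS; vc=[]
#3 0x327→b50/s2 MISS; vc=[26]
#4 0x3c7→b60/s4 MISS; vc=[26]
#5 0x3c3→b60/s4 L1-HIT; vc=[26]
#6 0x297→b41/s1 MISS; vc=[26]
#7 0x224→b34/s2 MISS; vc=[26,50]
#8 0x225→b34/s2 L1-HIT; vc=[26,50]
#9 0xce→b12/s4 MISS; vc=[26,50,60]
#10 0x14d→b20/s4 MISS; vc=[26,50,60,12]
#11 0xcc→b12/s4 VC-HIT; vc=[26,50,60,20]
#12 0xaf→b10/s2 MISS; vc=[26,50,60,20,34]
#13 0x12c→b18/s2 MISS; vc=[50,60,20,34,10]
#14 0xa6→b10/s2 VC-HIT; vc=[50,60,20,34,18]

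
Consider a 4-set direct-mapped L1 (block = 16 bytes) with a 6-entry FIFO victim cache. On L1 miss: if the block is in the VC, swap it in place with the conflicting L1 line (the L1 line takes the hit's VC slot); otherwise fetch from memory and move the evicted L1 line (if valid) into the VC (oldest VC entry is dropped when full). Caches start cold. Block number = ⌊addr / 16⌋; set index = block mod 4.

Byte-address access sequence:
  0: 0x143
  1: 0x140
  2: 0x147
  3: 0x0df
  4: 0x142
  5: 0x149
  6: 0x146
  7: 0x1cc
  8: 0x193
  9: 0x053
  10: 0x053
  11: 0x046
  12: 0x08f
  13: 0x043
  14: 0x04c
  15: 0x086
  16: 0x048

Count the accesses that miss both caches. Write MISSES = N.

#0 0x143→b20/s0 MISS; vc=[]
#1 0x140→b20/s0 L1-HIT; vc=[]
#2 0x147→b20/s0 L1-HIT; vc=[]
#3 0xdf→b13/s1 MISS; vc=[]
#4 0x142→b20/s0 L1-HIT; vc=[]
#5 0x149→b20/s0 L1-HIT; vc=[]
#6 0x146→b20/s0 L1-HIT; vc=[]
#7 0x1cc→b28/s0 MISS; vc=[20]
#8 0x193→b25/s1 MISS; vc=[20,13]
#9 0x53→b5/s1 MISS; vc=[20,13,25]
#10 0x53→b5/s1 L1-HIT; vc=[20,13,25]
#11 0x46→b4/s0 MISS; vc=[20,13,25,28]
#12 0x8f→b8/s0 MISS; vc=[20,13,25,28,4]
#13 0x43→b4/s0 VC-HIT; vc=[20,13,25,28,8]
#14 0x4c→b4/s0 L1-HIT; vc=[20,13,25,28,8]
#15 0x86→b8/s0 VC-HIT; vc=[20,13,25,28,4]
#16 0x48→b4/s0 VC-HIT; vc=[20,13,25,28,8]

MISSES = 7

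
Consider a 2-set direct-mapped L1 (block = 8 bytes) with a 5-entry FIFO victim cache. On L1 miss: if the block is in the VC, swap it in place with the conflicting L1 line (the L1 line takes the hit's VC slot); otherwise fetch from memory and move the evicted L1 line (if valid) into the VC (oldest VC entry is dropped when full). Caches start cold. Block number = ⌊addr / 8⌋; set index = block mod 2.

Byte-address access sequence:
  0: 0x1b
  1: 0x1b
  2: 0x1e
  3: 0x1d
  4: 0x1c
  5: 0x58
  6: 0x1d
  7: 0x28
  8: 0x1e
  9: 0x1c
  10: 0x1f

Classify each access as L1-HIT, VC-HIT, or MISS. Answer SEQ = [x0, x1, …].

#0 0x1b→b3/s1 MISS; vc=[]
#1 0x1b→b3/s1 L1-HIT; vc=[]
#2 0x1e→b3/s1 L1-HIT; vc=[]
#3 0x1d→b3/s1 L1-HIT; vc=[]
#4 0x1c→b3/s1 L1-HIT; vc=[]
#5 0x58→b11/s1 MISS; vc=[3]
#6 0x1d→b3/s1 VC-HIT; vc=[11]
#7 0x28→b5/s1 MISS; vc=[11,3]
#8 0x1e→b3/s1 VC-HIT; vc=[11,5]
#9 0x1c→b3/s1 L1-HIT; vc=[11,5]
#10 0x1f→b3/s1 L1-HIT; vc=[11,5]

SEQ = [MISS, L1-HIT, L1-HIT, L1-HIT, L1-HIT, MISS, VC-HIT, MISS, VC-HIT, L1-HIT, L1-HIT]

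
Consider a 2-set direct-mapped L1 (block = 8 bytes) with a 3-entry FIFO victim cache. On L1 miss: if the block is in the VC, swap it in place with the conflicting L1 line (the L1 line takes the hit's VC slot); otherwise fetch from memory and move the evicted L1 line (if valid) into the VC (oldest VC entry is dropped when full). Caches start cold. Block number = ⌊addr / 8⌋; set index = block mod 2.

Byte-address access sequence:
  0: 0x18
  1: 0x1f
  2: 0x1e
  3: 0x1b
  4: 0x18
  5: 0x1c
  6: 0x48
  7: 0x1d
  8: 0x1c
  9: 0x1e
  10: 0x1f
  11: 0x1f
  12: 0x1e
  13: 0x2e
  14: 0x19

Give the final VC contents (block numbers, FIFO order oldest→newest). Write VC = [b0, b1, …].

#0 0x18→b3/s1 MISS; vc=[]
#1 0x1f→b3/s1 L1-HIT; vc=[]
#2 0x1e→b3/s1 L1-HIT; vc=[]
#3 0x1b→b3/s1 L1-HIT; vc=[]
#4 0x18→b3/s1 L1-HIT; vc=[]
#5 0x1c→b3/s1 L1-HIT; vc=[]
#6 0x48→b9/s1 MISS; vc=[3]
#7 0x1d→b3/s1 VC-HIT; vc=[9]
#8 0x1c→b3/s1 L1-HIT; vc=[9]
#9 0x1e→b3/s1 L1-HIT; vc=[9]
#10 0x1f→b3/s1 L1-HIT; vc=[9]
#11 0x1f→b3/s1 L1-HIT; vc=[9]
#12 0x1e→b3/s1 L1-HIT; vc=[9]
#13 0x2e→b5/s1 MISS; vc=[9,3]
#14 0x19→b3/s1 VC-HIT; vc=[9,5]

VC = [9, 5]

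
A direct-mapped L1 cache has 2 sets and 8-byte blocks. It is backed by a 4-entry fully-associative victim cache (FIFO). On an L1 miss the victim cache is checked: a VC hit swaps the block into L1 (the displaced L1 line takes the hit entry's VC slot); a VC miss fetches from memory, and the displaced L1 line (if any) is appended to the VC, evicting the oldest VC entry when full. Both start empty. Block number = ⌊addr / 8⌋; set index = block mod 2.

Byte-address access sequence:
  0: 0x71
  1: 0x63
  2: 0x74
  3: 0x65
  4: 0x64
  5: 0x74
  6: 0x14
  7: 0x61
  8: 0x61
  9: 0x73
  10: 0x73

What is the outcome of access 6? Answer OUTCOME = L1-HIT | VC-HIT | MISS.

  [0] addr=0x71 blk=14 s=0: MISS | VC []
  [1] addr=0x63 blk=12 s=0: MISS | VC [14]
  [2] addr=0x74 blk=14 s=0: VC-HIT | VC [12]
  [3] addr=0x65 blk=12 s=0: VC-HIT | VC [14]
  [4] addr=0x64 blk=12 s=0: L1-HIT | VC [14]
  [5] addr=0x74 blk=14 s=0: VC-HIT | VC [12]
  [6] addr=0x14 blk=2 s=0: MISS | VC [12, 14]
  [7] addr=0x61 blk=12 s=0: VC-HIT | VC [2, 14]
  [8] addr=0x61 blk=12 s=0: L1-HIT | VC [2, 14]
  [9] addr=0x73 blk=14 s=0: VC-HIT | VC [2, 12]
  [10] addr=0x73 blk=14 s=0: L1-HIT | VC [2, 12]

OUTCOME = MISS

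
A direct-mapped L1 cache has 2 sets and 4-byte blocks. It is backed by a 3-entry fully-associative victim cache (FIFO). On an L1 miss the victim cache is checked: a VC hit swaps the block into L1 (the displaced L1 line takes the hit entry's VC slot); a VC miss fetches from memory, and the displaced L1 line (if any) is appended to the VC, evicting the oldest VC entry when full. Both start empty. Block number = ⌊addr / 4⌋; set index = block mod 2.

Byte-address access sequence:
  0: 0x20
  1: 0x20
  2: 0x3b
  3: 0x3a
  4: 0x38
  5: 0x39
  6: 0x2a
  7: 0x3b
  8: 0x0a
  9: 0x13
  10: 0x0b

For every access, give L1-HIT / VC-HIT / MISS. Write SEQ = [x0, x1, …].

SEQ = [MISS, L1-HIT, MISS, L1-HIT, L1-HIT, L1-HIT, MISS, VC-HIT, MISS, MISS, VC-HIT]

  [0] addr=0x20 blk=8 s=0: MISS | VC []
  [1] addr=0x20 blk=8 s=0: L1-HIT | VC []
  [2] addr=0x3b blk=14 s=0: MISS | VC [8]
  [3] addr=0x3a blk=14 s=0: L1-HIT | VC [8]
  [4] addr=0x38 blk=14 s=0: L1-HIT | VC [8]
  [5] addr=0x39 blk=14 s=0: L1-HIT | VC [8]
  [6] addr=0x2a blk=10 s=0: MISS | VC [8, 14]
  [7] addr=0x3b blk=14 s=0: VC-HIT | VC [8, 10]
  [8] addr=0xa blk=2 s=0: MISS | VC [8, 10, 14]
  [9] addr=0x13 blk=4 s=0: MISS | VC [10, 14, 2]
  [10] addr=0xb blk=2 s=0: VC-HIT | VC [10, 14, 4]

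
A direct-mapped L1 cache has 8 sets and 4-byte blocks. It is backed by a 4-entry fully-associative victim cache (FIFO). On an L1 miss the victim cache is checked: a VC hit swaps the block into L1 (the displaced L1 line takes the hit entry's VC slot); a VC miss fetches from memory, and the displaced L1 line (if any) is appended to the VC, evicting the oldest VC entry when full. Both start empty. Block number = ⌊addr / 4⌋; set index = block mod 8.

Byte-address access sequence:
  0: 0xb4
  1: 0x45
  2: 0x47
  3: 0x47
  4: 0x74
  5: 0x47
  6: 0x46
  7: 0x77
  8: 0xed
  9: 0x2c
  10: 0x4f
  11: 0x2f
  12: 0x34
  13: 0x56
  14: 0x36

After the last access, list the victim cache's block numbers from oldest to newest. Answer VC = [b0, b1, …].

#0 0xb4→b45/s5 MISS; vc=[]
#1 0x45→b17/s1 MISS; vc=[]
#2 0x47→b17/s1 L1-HIT; vc=[]
#3 0x47→b17/s1 L1-HIT; vc=[]
#4 0x74→b29/s5 MISS; vc=[45]
#5 0x47→b17/s1 L1-HIT; vc=[45]
#6 0x46→b17/s1 L1-HIT; vc=[45]
#7 0x77→b29/s5 L1-HIT; vc=[45]
#8 0xed→b59/s3 MISS; vc=[45]
#9 0x2c→b11/s3 MISS; vc=[45,59]
#10 0x4f→b19/s3 MISS; vc=[45,59,11]
#11 0x2f→b11/s3 VC-HIT; vc=[45,59,19]
#12 0x34→b13/s5 MISS; vc=[45,59,19,29]
#13 0x56→b21/s5 MISS; vc=[59,19,29,13]
#14 0x36→b13/s5 VC-HIT; vc=[59,19,29,21]

VC = [59, 19, 29, 21]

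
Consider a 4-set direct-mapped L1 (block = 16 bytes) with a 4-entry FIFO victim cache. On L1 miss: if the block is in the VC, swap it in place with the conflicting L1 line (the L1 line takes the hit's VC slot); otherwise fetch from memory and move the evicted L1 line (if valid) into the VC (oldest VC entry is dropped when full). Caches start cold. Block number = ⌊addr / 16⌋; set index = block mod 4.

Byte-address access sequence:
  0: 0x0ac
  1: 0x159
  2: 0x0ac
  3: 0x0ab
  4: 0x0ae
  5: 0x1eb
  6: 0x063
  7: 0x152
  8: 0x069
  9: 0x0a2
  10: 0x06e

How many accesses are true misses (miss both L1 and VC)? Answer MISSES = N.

MISSES = 4

#0 0xac→b10/s2 MISS; vc=[]
#1 0x159→b21/s1 MISS; vc=[]
#2 0xac→b10/s2 L1-HIT; vc=[]
#3 0xab→b10/s2 L1-HIT; vc=[]
#4 0xae→b10/s2 L1-HIT; vc=[]
#5 0x1eb→b30/s2 MISS; vc=[10]
#6 0x63→b6/s2 MISS; vc=[10,30]
#7 0x152→b21/s1 L1-HIT; vc=[10,30]
#8 0x69→b6/s2 L1-HIT; vc=[10,30]
#9 0xa2→b10/s2 VC-HIT; vc=[6,30]
#10 0x6e→b6/s2 VC-HIT; vc=[10,30]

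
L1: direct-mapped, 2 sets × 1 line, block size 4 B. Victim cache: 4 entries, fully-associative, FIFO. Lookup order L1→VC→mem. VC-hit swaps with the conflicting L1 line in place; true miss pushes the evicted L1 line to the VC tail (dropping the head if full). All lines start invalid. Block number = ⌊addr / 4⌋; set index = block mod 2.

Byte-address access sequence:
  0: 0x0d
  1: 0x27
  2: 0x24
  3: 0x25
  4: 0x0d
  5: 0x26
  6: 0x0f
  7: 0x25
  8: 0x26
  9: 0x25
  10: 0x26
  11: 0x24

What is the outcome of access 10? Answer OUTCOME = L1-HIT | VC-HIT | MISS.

OUTCOME = L1-HIT

0: 0xd (blk 3, set 1) → MISS  vc=[]
1: 0x27 (blk 9, set 1) → MISS  vc=[3]
2: 0x24 (blk 9, set 1) → L1-HIT  vc=[3]
3: 0x25 (blk 9, set 1) → L1-HIT  vc=[3]
4: 0xd (blk 3, set 1) → VC-HIT  vc=[9]
5: 0x26 (blk 9, set 1) → VC-HIT  vc=[3]
6: 0xf (blk 3, set 1) → VC-HIT  vc=[9]
7: 0x25 (blk 9, set 1) → VC-HIT  vc=[3]
8: 0x26 (blk 9, set 1) → L1-HIT  vc=[3]
9: 0x25 (blk 9, set 1) → L1-HIT  vc=[3]
10: 0x26 (blk 9, set 1) → L1-HIT  vc=[3]
11: 0x24 (blk 9, set 1) → L1-HIT  vc=[3]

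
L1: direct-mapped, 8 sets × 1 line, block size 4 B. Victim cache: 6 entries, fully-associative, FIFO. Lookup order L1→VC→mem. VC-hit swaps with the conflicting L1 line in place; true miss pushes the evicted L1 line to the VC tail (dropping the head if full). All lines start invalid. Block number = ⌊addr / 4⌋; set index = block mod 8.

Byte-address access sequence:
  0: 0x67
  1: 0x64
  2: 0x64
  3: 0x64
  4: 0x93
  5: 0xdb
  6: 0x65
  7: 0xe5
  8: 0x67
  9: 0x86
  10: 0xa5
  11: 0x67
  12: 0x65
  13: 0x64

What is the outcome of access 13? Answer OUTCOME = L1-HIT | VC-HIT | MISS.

OUTCOME = L1-HIT

0: 0x67 (blk 25, set 1) → MISS  vc=[]
1: 0x64 (blk 25, set 1) → L1-HIT  vc=[]
2: 0x64 (blk 25, set 1) → L1-HIT  vc=[]
3: 0x64 (blk 25, set 1) → L1-HIT  vc=[]
4: 0x93 (blk 36, set 4) → MISS  vc=[]
5: 0xdb (blk 54, set 6) → MISS  vc=[]
6: 0x65 (blk 25, set 1) → L1-HIT  vc=[]
7: 0xe5 (blk 57, set 1) → MISS  vc=[25]
8: 0x67 (blk 25, set 1) → VC-HIT  vc=[57]
9: 0x86 (blk 33, set 1) → MISS  vc=[57, 25]
10: 0xa5 (blk 41, set 1) → MISS  vc=[57, 25, 33]
11: 0x67 (blk 25, set 1) → VC-HIT  vc=[57, 41, 33]
12: 0x65 (blk 25, set 1) → L1-HIT  vc=[57, 41, 33]
13: 0x64 (blk 25, set 1) → L1-HIT  vc=[57, 41, 33]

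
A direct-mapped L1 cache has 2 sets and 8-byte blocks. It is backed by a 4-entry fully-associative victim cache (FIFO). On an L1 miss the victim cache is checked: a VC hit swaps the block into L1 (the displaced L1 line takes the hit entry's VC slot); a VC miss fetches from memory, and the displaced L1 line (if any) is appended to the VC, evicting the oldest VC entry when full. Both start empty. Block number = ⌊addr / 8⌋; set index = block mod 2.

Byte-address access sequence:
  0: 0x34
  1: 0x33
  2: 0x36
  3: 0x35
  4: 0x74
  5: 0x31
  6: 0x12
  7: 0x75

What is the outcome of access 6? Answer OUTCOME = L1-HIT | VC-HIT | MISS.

OUTCOME = MISS

#0 0x34→b6/s0 MISS; vc=[]
#1 0x33→b6/s0 L1-HIT; vc=[]
#2 0x36→b6/s0 L1-HIT; vc=[]
#3 0x35→b6/s0 L1-HIT; vc=[]
#4 0x74→b14/s0 MISS; vc=[6]
#5 0x31→b6/s0 VC-HIT; vc=[14]
#6 0x12→b2/s0 MISS; vc=[14,6]
#7 0x75→b14/s0 VC-HIT; vc=[2,6]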